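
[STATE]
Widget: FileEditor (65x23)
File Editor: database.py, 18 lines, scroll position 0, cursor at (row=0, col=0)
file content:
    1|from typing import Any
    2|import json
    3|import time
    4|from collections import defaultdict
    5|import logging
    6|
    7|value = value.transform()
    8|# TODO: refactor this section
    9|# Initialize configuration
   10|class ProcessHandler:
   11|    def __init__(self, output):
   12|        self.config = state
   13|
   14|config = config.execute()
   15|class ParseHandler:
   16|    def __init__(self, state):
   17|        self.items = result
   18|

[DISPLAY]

█rom typing import Any                                          ▲
import json                                                     █
import time                                                     ░
from collections import defaultdict                             ░
import logging                                                  ░
                                                                ░
value = value.transform()                                       ░
# TODO: refactor this section                                   ░
# Initialize configuration                                      ░
class ProcessHandler:                                           ░
    def __init__(self, output):                                 ░
        self.config = state                                     ░
                                                                ░
config = config.execute()                                       ░
class ParseHandler:                                             ░
    def __init__(self, state):                                  ░
        self.items = result                                     ░
                                                                ░
                                                                ░
                                                                ░
                                                                ░
                                                                ░
                                                                ▼


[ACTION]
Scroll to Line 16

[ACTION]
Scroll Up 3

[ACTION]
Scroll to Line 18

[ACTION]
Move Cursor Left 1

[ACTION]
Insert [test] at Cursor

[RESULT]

test█rom typing import Any                                      ▲
import json                                                     █
import time                                                     ░
from collections import defaultdict                             ░
import logging                                                  ░
                                                                ░
value = value.transform()                                       ░
# TODO: refactor this section                                   ░
# Initialize configuration                                      ░
class ProcessHandler:                                           ░
    def __init__(self, output):                                 ░
        self.config = state                                     ░
                                                                ░
config = config.execute()                                       ░
class ParseHandler:                                             ░
    def __init__(self, state):                                  ░
        self.items = result                                     ░
                                                                ░
                                                                ░
                                                                ░
                                                                ░
                                                                ░
                                                                ▼


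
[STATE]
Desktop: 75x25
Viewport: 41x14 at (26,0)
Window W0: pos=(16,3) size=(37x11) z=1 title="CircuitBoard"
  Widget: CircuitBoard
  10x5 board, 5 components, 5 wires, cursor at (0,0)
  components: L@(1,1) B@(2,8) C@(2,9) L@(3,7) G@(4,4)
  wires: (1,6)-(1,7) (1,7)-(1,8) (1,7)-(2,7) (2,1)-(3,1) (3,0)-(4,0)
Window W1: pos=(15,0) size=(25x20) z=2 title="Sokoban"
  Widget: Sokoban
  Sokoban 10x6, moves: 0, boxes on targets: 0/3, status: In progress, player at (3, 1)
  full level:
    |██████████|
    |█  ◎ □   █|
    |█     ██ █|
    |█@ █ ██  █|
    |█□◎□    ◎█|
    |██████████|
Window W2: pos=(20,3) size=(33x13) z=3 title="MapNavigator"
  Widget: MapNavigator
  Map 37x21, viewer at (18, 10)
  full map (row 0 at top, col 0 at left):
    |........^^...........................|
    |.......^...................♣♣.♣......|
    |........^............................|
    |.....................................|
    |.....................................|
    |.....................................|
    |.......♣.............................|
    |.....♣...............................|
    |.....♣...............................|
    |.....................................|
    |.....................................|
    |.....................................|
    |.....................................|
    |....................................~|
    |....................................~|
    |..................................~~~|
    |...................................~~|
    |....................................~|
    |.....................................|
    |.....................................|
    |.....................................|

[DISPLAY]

━━━━━━━━━━━━━┓                           
             ┃                           
─────────────┨                           
━━━━━━━━━━━━━━━━━━━━━━━━━━┓              
avigator                  ┃              
──────────────────────────┨              
..........................┃              
..........................┃              
..........................┃              
..........................┃              
..........@...............┃              
..........................┃              
..........................┃              
..........................┃              


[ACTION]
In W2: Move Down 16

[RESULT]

━━━━━━━━━━━━━┓                           
             ┃                           
─────────────┨                           
━━━━━━━━━━━━━━━━━━━━━━━━━━┓              
avigator                  ┃              
──────────────────────────┨              
..........................┃              
..........................┃              
..........................┃              
..........................┃              
..........@...............┃              
                          ┃              
                          ┃              
                          ┃              


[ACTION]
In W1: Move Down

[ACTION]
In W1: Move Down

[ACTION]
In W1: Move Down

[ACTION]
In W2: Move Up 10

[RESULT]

━━━━━━━━━━━━━┓                           
             ┃                           
─────────────┨                           
━━━━━━━━━━━━━━━━━━━━━━━━━━┓              
avigator                  ┃              
──────────────────────────┨              
..........................┃              
..........................┃              
..........................┃              
..........................┃              
..........@...............┃              
..........................┃              
..........................┃              
..........................┃              


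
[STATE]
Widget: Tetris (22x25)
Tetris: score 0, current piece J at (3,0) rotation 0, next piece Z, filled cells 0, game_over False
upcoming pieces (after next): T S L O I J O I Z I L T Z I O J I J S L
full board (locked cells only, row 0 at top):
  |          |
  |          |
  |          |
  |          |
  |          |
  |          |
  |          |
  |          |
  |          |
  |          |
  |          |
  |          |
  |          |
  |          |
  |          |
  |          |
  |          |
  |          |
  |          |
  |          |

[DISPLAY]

   █      │Next:      
   ███    │▓▓         
          │ ▓▓        
          │           
          │           
          │           
          │Score:     
          │0          
          │           
          │           
          │           
          │           
          │           
          │           
          │           
          │           
          │           
          │           
          │           
          │           
          │           
          │           
          │           
          │           
          │           


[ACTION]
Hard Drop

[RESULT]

   ▓▓     │Next:      
    ▓▓    │ ▒         
          │▒▒▒        
          │           
          │           
          │           
          │Score:     
          │0          
          │           
          │           
          │           
          │           
          │           
          │           
          │           
          │           
          │           
          │           
   █      │           
   ███    │           
          │           
          │           
          │           
          │           
          │           


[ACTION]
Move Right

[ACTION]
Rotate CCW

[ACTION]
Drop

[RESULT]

          │Next:      
     ▓    │ ▒         
    ▓▓    │▒▒▒        
    ▓     │           
          │           
          │           
          │Score:     
          │0          
          │           
          │           
          │           
          │           
          │           
          │           
          │           
          │           
          │           
          │           
   █      │           
   ███    │           
          │           
          │           
          │           
          │           
          │           


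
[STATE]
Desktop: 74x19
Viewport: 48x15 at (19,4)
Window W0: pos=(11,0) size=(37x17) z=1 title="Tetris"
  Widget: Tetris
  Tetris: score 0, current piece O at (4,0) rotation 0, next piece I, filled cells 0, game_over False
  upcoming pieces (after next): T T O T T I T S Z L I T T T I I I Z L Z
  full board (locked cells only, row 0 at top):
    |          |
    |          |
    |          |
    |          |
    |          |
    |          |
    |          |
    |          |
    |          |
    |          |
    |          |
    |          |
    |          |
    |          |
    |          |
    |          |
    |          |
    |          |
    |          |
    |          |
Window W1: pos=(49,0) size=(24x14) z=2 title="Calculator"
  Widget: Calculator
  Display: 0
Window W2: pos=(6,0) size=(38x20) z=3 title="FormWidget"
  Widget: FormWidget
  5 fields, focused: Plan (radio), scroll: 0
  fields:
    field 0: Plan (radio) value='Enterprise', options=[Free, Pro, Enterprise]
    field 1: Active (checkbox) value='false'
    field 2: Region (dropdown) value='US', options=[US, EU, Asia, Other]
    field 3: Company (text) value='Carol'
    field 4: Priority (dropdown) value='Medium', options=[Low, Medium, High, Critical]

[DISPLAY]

  [ ]                   ┃   ┃ ┃┌───┬───┬───┬───┐
  [US                 ▼]┃   ┃ ┃│ 7 │ 8 │ 9 │ ÷ │
  [Carol               ]┃   ┃ ┃├───┼───┼───┼───┤
  [Medium             ▼]┃   ┃ ┃│ 4 │ 5 │ 6 │ × │
                        ┃   ┃ ┃├───┼───┼───┼───┤
                        ┃   ┃ ┃│ 1 │ 2 │ 3 │ - │
                        ┃   ┃ ┃├───┼───┼───┼───┤
                        ┃   ┃ ┃│ 0 │ . │ = │ + │
                        ┃   ┃ ┃└───┴───┴───┴───┘
                        ┃   ┃ ┗━━━━━━━━━━━━━━━━━
                        ┃   ┃                   
                        ┃   ┃                   
                        ┃━━━┛                   
                        ┃                       
                        ┃                       


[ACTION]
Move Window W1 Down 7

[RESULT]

  [ ]                   ┃   ┃                   
  [US                 ▼]┃   ┃ ┏━━━━━━━━━━━━━━━━━
  [Carol               ]┃   ┃ ┃ Calculator      
  [Medium             ▼]┃   ┃ ┠─────────────────
                        ┃   ┃ ┃                 
                        ┃   ┃ ┃┌───┬───┬───┬───┐
                        ┃   ┃ ┃│ 7 │ 8 │ 9 │ ÷ │
                        ┃   ┃ ┃├───┼───┼───┼───┤
                        ┃   ┃ ┃│ 4 │ 5 │ 6 │ × │
                        ┃   ┃ ┃├───┼───┼───┼───┤
                        ┃   ┃ ┃│ 1 │ 2 │ 3 │ - │
                        ┃   ┃ ┃├───┼───┼───┼───┤
                        ┃━━━┛ ┃│ 0 │ . │ = │ + │
                        ┃     ┃└───┴───┴───┴───┘
                        ┃     ┗━━━━━━━━━━━━━━━━━


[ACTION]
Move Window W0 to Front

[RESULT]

   │████                    ┃                   
   │                        ┃ ┏━━━━━━━━━━━━━━━━━
   │                        ┃ ┃ Calculator      
   │                        ┃ ┠─────────────────
   │                        ┃ ┃                 
   │Score:                  ┃ ┃┌───┬───┬───┬───┐
   │0                       ┃ ┃│ 7 │ 8 │ 9 │ ÷ │
   │                        ┃ ┃├───┼───┼───┼───┤
   │                        ┃ ┃│ 4 │ 5 │ 6 │ × │
   │                        ┃ ┃├───┼───┼───┼───┤
   │                        ┃ ┃│ 1 │ 2 │ 3 │ - │
   │                        ┃ ┃├───┼───┼───┼───┤
━━━━━━━━━━━━━━━━━━━━━━━━━━━━┛ ┃│ 0 │ . │ = │ + │
                        ┃     ┃└───┴───┴───┴───┘
                        ┃     ┗━━━━━━━━━━━━━━━━━


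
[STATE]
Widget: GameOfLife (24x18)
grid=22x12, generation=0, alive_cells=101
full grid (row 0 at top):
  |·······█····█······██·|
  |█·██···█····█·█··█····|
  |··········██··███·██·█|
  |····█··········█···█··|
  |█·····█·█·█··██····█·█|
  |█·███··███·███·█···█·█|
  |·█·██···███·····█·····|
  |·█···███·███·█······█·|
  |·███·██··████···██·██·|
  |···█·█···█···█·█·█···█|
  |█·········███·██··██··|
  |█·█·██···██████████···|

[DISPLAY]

Gen: 0                  
·······█····█······██·  
█·██···█····█·█··█····  
··········██··███·██·█  
····█··········█···█··  
█·····█·█·█··██····█·█  
█·███··███·███·█···█·█  
·█·██···███·····█·····  
·█···███·███·█······█·  
·███·██··████···██·██·  
···█·█···█···█·█·█···█  
█·········███·██··██··  
█·█·██···██████████···  
                        
                        
                        
                        
                        


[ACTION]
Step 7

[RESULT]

Gen: 7                  
············████······  
···········████·██··█·  
··········██····██···█  
··········██··█·██···█  
··············████·█··  
·············██··█····  
············██····█··█  
······██····██··█···█·  
·······██·····███···█·  
···██···········██·█··  
················█·█···  
······················  
                        
                        
                        
                        
                        


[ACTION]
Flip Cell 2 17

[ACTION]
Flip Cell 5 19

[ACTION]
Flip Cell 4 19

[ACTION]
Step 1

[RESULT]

Gen: 8                  
···········█···██·····  
··········█·····██····  
··············█·····██  
··········██··█·······  
······················  
············█····█····  
·················████·  
······███···█···██·███  
······███····██····██·  
··················██··  
················█·█···  
······················  
                        
                        
                        
                        
                        


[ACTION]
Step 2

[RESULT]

Gen: 10                 
···············█·█····  
·················█····  
················█·····  
··········██··········  
······················  
······················  
·······█········███·█·  
······█·█·······██··██  
······█·█···········██  
·······█········█···█·  
·················█·█··  
··················█···  
                        
                        
                        
                        
                        


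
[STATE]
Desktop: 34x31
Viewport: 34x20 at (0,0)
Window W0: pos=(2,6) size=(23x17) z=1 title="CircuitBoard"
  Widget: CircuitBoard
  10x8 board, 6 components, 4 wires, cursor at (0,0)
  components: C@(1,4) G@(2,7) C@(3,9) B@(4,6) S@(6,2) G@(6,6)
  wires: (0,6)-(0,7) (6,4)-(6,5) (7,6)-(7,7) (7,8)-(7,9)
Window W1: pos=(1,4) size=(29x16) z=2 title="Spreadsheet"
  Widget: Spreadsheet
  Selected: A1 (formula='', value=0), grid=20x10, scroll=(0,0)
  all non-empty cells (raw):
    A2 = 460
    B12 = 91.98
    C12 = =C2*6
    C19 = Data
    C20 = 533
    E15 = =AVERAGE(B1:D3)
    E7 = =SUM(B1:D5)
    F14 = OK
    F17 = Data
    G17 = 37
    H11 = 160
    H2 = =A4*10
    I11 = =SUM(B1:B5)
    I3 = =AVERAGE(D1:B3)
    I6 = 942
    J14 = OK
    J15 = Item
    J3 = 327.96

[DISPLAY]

                                  
                                  
                                  
                                  
 ┏━━━━━━━━━━━━━━━━━━━━━━━━━━━┓    
 ┃ Spreadsheet               ┃    
 ┠───────────────────────────┨    
 ┃A1:                        ┃    
 ┃       A       B       C   ┃    
 ┃---------------------------┃    
 ┃  1      [0]       0       ┃    
 ┃  2      460       0       ┃    
 ┃  3        0       0       ┃    
 ┃  4        0       0       ┃    
 ┃  5        0       0       ┃    
 ┃  6        0       0       ┃    
 ┃  7        0       0       ┃    
 ┃  8        0       0       ┃    
 ┃  9        0       0       ┃    
 ┗━━━━━━━━━━━━━━━━━━━━━━━━━━━┛    


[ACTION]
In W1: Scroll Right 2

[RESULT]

                                  
                                  
                                  
                                  
 ┏━━━━━━━━━━━━━━━━━━━━━━━━━━━┓    
 ┃ Spreadsheet               ┃    
 ┠───────────────────────────┨    
 ┃A1:                        ┃    
 ┃       C       D       E   ┃    
 ┃---------------------------┃    
 ┃  1        0       0       ┃    
 ┃  2        0       0       ┃    
 ┃  3        0       0       ┃    
 ┃  4        0       0       ┃    
 ┃  5        0       0       ┃    
 ┃  6        0       0       ┃    
 ┃  7        0       0       ┃    
 ┃  8        0       0       ┃    
 ┃  9        0       0       ┃    
 ┗━━━━━━━━━━━━━━━━━━━━━━━━━━━┛    


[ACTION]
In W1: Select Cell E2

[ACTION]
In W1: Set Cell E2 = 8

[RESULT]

                                  
                                  
                                  
                                  
 ┏━━━━━━━━━━━━━━━━━━━━━━━━━━━┓    
 ┃ Spreadsheet               ┃    
 ┠───────────────────────────┨    
 ┃E2: 8                      ┃    
 ┃       C       D       E   ┃    
 ┃---------------------------┃    
 ┃  1        0       0       ┃    
 ┃  2        0       0     [8┃    
 ┃  3        0       0       ┃    
 ┃  4        0       0       ┃    
 ┃  5        0       0       ┃    
 ┃  6        0       0       ┃    
 ┃  7        0       0       ┃    
 ┃  8        0       0       ┃    
 ┃  9        0       0       ┃    
 ┗━━━━━━━━━━━━━━━━━━━━━━━━━━━┛    


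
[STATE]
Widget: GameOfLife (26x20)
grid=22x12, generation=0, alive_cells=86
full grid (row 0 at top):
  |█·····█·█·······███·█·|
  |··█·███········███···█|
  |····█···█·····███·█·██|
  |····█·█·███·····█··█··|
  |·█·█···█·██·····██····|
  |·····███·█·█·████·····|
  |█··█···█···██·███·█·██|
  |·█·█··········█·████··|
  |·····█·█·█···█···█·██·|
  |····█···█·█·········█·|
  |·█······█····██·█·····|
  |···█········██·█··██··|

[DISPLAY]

Gen: 0                    
█·····█·█·······███·█·    
··█·███········███···█    
····█···█·····███·█·██    
····█·█·███·····█··█··    
·█·█···█·██·····██····    
·····███·█·█·████·····    
█··█···█···██·███·█·██    
·█·█··········█·████··    
·····█·█·█···█···█·██·    
····█···█·█·········█·    
·█······█····██·█·····    
···█········██·█··██··    
                          
                          
                          
                          
                          
                          
                          


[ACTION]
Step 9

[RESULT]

Gen: 9                    
······█···············    
···████··········█····    
····█·██········█·█···    
···██·············█···    
··██·█·········█·█····    
··███··········█····█·    
·················█···█    
···············██····█    
·············██··██·█·    
···········█·█··██·█··    
············█·········    
······················    
                          
                          
                          
                          
                          
                          
                          


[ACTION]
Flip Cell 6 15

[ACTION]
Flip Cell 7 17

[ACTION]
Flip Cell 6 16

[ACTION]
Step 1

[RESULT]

Gen: 10                   
····█·█···············    
···██············█····    
······██··········█···    
··█···█·········█·█···    
·····█··········█·····    
··█·█·········██·█····    
···█··········█··█··██    
····················██    
············███····██·    
·············██·██·█··    
············█·········    
······················    
                          
                          
                          
                          
                          
                          
                          


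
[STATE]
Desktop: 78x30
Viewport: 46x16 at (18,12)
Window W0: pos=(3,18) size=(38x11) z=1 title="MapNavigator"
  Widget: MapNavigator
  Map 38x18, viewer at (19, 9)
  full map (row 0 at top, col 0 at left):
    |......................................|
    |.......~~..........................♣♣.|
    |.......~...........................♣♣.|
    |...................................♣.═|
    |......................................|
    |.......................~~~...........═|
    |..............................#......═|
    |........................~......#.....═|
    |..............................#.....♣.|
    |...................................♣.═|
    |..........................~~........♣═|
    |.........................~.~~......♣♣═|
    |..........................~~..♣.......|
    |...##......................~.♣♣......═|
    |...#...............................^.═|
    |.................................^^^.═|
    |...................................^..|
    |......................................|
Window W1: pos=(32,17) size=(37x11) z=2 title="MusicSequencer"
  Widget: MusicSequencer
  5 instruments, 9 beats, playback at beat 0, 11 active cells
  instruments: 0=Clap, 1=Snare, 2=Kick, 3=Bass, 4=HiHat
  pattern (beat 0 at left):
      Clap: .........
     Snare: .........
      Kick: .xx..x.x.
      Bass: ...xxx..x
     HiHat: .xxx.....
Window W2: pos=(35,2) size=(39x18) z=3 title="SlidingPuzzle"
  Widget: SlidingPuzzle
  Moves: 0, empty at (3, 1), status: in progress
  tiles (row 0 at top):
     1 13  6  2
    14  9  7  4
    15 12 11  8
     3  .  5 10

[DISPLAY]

                 ┃│  3 │    │  5 │ 10 │       
                 ┃└────┴────┴────┴────┘       
                 ┃Moves: 0                    
                 ┃                            
                 ┃                            
              ┏━━┃                            
━━━━━━━━━━━━━━┃ M┃                            
              ┠──┗━━━━━━━━━━━━━━━━━━━━━━━━━━━━
──────────────┃      ▼12345678                
..............┃  Clap·········                
.........~....┃ Snare·········                
..............┃  Kick·██··█·█·                
....@.........┃  Bass···███··█                
...........~~.┃ HiHat·███·····                
..........~.~~┃                               
...........~~.┗━━━━━━━━━━━━━━━━━━━━━━━━━━━━━━━


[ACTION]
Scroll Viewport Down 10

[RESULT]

                 ┃Moves: 0                    
                 ┃                            
                 ┃                            
              ┏━━┃                            
━━━━━━━━━━━━━━┃ M┃                            
              ┠──┗━━━━━━━━━━━━━━━━━━━━━━━━━━━━
──────────────┃      ▼12345678                
..............┃  Clap·········                
.........~....┃ Snare·········                
..............┃  Kick·██··█·█·                
....@.........┃  Bass···███··█                
...........~~.┃ HiHat·███·····                
..........~.~~┃                               
...........~~.┗━━━━━━━━━━━━━━━━━━━━━━━━━━━━━━━
━━━━━━━━━━━━━━━━━━━━━━┛                       
                                              


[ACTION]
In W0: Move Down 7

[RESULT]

                 ┃Moves: 0                    
                 ┃                            
                 ┃                            
              ┏━━┃                            
━━━━━━━━━━━━━━┃ M┃                            
              ┠──┗━━━━━━━━━━━━━━━━━━━━━━━━━━━━
──────────────┃      ▼12345678                
............~.┃  Clap·········                
..............┃ Snare·········                
..............┃  Kick·██··█·█·                
....@.........┃  Bass···███··█                
..............┃ HiHat·███·····                
              ┃                               
              ┗━━━━━━━━━━━━━━━━━━━━━━━━━━━━━━━
━━━━━━━━━━━━━━━━━━━━━━┛                       
                                              


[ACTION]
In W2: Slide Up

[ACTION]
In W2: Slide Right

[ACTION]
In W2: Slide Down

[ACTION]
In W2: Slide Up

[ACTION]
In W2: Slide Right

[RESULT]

                 ┃Moves: 3                    
                 ┃                            
                 ┃                            
              ┏━━┃                            
━━━━━━━━━━━━━━┃ M┃                            
              ┠──┗━━━━━━━━━━━━━━━━━━━━━━━━━━━━
──────────────┃      ▼12345678                
............~.┃  Clap·········                
..............┃ Snare·········                
..............┃  Kick·██··█·█·                
....@.........┃  Bass···███··█                
..............┃ HiHat·███·····                
              ┃                               
              ┗━━━━━━━━━━━━━━━━━━━━━━━━━━━━━━━
━━━━━━━━━━━━━━━━━━━━━━┛                       
                                              


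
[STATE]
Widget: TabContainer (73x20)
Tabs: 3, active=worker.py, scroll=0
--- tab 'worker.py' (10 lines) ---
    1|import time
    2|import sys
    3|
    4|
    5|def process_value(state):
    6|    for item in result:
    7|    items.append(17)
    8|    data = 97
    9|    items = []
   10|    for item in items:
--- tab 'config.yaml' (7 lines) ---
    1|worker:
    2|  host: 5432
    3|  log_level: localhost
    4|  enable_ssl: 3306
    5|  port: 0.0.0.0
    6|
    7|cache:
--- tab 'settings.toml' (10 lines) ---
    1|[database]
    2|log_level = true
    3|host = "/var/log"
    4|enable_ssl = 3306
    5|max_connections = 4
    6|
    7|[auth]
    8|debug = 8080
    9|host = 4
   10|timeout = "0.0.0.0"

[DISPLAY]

[worker.py]│ config.yaml │ settings.toml                                 
─────────────────────────────────────────────────────────────────────────
import time                                                              
import sys                                                               
                                                                         
                                                                         
def process_value(state):                                                
    for item in result:                                                  
    items.append(17)                                                     
    data = 97                                                            
    items = []                                                           
    for item in items:                                                   
                                                                         
                                                                         
                                                                         
                                                                         
                                                                         
                                                                         
                                                                         
                                                                         


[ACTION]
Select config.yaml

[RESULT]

 worker.py │[config.yaml]│ settings.toml                                 
─────────────────────────────────────────────────────────────────────────
worker:                                                                  
  host: 5432                                                             
  log_level: localhost                                                   
  enable_ssl: 3306                                                       
  port: 0.0.0.0                                                          
                                                                         
cache:                                                                   
                                                                         
                                                                         
                                                                         
                                                                         
                                                                         
                                                                         
                                                                         
                                                                         
                                                                         
                                                                         
                                                                         


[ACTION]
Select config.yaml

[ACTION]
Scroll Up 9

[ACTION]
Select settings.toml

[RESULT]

 worker.py │ config.yaml │[settings.toml]                                
─────────────────────────────────────────────────────────────────────────
[database]                                                               
log_level = true                                                         
host = "/var/log"                                                        
enable_ssl = 3306                                                        
max_connections = 4                                                      
                                                                         
[auth]                                                                   
debug = 8080                                                             
host = 4                                                                 
timeout = "0.0.0.0"                                                      
                                                                         
                                                                         
                                                                         
                                                                         
                                                                         
                                                                         
                                                                         
                                                                         


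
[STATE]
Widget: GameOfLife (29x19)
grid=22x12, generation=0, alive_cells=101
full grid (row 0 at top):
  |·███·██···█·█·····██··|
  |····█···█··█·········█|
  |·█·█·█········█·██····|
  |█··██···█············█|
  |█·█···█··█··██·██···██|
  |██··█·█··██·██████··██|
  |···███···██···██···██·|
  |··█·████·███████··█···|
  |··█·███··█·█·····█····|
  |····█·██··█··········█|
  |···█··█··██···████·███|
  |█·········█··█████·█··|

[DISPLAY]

Gen: 0                       
·███·██···█·█·····██··       
····█···█··█·········█       
·█·█·█········█·██····       
█··██···█············█       
█·█···█··█··██·██···██       
██··█·█··██·██████··██       
···███···██···██···██·       
··█·████·███████··█···       
··█·███··█·█·····█····       
····█·██··█··········█       
···█··█··██···████·███       
█·········█··█████·█··       
                             
                             
                             
                             
                             
                             


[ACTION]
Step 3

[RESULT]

Gen: 3                       
··████················       
·█····█···············       
·██·█····████·········       
···██········█··█·····       
·█··············█·██··       
█····█····█·····█··██·       
█····██·██····██·█·██·       
·█····█·█·············       
······███····█·█··██··       
·····█·██····██·██··█·       
·····█·····█·█··██·██·       
·····██·█·███·········       
                             
                             
                             
                             
                             
                             


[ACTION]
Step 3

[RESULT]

Gen: 6                       
··██··················       
██···█················       
███······██······██···       
·····█···██····██··█··       
···███·██·██···██··█··       
····█·············█·█·       
██··█·····█········██·       
·····█···█···········█       
········██········█·██       
·····██·█····█·······█       
····█···█···········█·       
····████····█·······█·       
                             
                             
                             
                             
                             
                             
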